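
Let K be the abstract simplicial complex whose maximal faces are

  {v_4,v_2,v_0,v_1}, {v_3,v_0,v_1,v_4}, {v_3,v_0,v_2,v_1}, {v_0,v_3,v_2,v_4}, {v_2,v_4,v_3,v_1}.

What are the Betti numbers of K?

b_0 = 1, b_1 = 0, b_2 = 0, b_3 = 1.

Take the total order v_0 < v_1 < v_2 < v_3 < v_4 on the vertex set. Then K (dimension 3) consists of the simplices:

  0-simplices (5): [v_0], [v_1], [v_2], [v_3], [v_4]
  1-simplices (10): [v_0,v_1], [v_0,v_2], [v_0,v_3], [v_0,v_4], [v_1,v_2], [v_1,v_3], [v_1,v_4], [v_2,v_3], [v_2,v_4], [v_3,v_4]
  2-simplices (10): [v_0,v_1,v_2], [v_0,v_1,v_3], [v_0,v_1,v_4], [v_0,v_2,v_3], [v_0,v_2,v_4], [v_0,v_3,v_4], [v_1,v_2,v_3], [v_1,v_2,v_4], [v_1,v_3,v_4], [v_2,v_3,v_4]
  3-simplices (5): [v_0,v_1,v_2,v_3], [v_0,v_1,v_2,v_4], [v_0,v_1,v_3,v_4], [v_0,v_2,v_3,v_4], [v_1,v_2,v_3,v_4]

so the chain groups are C_0 ≅ Z^5, C_1 ≅ Z^10, C_2 ≅ Z^10, C_3 ≅ Z^5.

Boundary ∂_1: C_1 → C_0 sends each edge [p,q] (with p < q) to q − p. For instance
  ∂[v_0,v_3] = [v_3] − [v_0].
This gives a 5×10 integer matrix of rank 4; reducing to Smith normal form yields diagonal entries (1,1,1,1).

Boundary ∂_2: C_2 → C_1 maps a triangle to the signed sum of its edges. For instance
  ∂[v_2,v_3,v_4] = [v_3,v_4] − [v_2,v_4] + [v_2,v_3],
  ∂[v_1,v_2,v_4] = [v_2,v_4] − [v_1,v_4] + [v_1,v_2].
As a 10×10 matrix over Z this has rank 6, with invariant factors (1,1,1,1,1,1).

Boundary ∂_3: C_3 → C_2 sends each 3-simplex σ to the alternating sum Σ_i (−1)^i (σ with its i-th vertex removed). For instance
  ∂[v_0,v_2,v_3,v_4] = [v_2,v_3,v_4] − [v_0,v_3,v_4] + [v_0,v_2,v_4] − [v_0,v_2,v_3],
  ∂[v_0,v_1,v_2,v_4] = [v_1,v_2,v_4] − [v_0,v_2,v_4] + [v_0,v_1,v_4] − [v_0,v_1,v_2].
As a 10×5 matrix over Z this has rank 4, with invariant factors (1,1,1,1).

Reading off H_k = ker ∂_k / im ∂_{k+1}:

  H_0: rank C_0 − rank ∂_1 = 5 − 4 = 1, and the invariant factors of ∂_1 are all 1, so H_0 = Z.
  H_1: rank ker ∂_1 − rank ∂_2 = (10 − 4) − 6 = 0, and the invariant factors of ∂_2 are all 1, so H_1 = 0.
  H_2: rank ker ∂_2 − rank ∂_3 = (10 − 6) − 4 = 0, and the invariant factors of ∂_3 are all 1, so H_2 = 0.
  H_3: rank ker ∂_3 − rank ∂_4 = (5 − 4) − 0 = 1, and there is no ∂_4, so H_3 = Z.

As a check, the Euler characteristic is 5 − 10 + 10 − 5 = 0, which agrees with 1 − 0 + 0 − 1 = 0.

Hence the Betti numbers are b_0 = 1, b_1 = 0, b_2 = 0, b_3 = 1.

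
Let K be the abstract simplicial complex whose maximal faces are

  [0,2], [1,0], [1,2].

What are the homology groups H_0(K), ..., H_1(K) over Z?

H_0 ≅ Z,  H_1 ≅ Z.

K has 3 vertices, 3 edges.
rank ∂_0 = 0, rank ∂_1 = 2 ⇒ b_0 = 3 − 0 − 2 = 1; all invariant factors of ∂_1 are 1 so no torsion. So H_0 ≅ Z.
rank ∂_1 = 2, rank ∂_2 = 0 ⇒ b_1 = 3 − 2 − 0 = 1. So H_1 ≅ Z.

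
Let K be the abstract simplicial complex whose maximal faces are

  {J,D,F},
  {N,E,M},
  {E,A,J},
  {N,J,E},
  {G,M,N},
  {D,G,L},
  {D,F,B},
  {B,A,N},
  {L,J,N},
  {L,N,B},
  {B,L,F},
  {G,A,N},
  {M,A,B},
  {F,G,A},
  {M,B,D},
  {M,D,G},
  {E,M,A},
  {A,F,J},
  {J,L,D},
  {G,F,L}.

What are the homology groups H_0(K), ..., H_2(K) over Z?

Take the total order A < B < D < E < F < G < J < L < M < N on the vertex set. Then K (dimension 2) consists of the simplices:

  0-simplices (10): A, B, D, E, F, G, J, L, M, N
  1-simplices (30): AB, AE, AF, AG, AJ, AM, AN, BD, BF, BL, BM, BN, DF, DG, DJ, DL, DM, EJ, EM, EN, FG, FJ, FL, GL, GM, GN, JL, JN, LN, MN
  2-simplices (20): ABM, ABN, AEJ, AEM, AFG, AFJ, AGN, BDF, BDM, BFL, BLN, DFJ, DGL, DGM, DJL, EJN, EMN, FGL, GMN, JLN

Hence C_0 ≅ Z^10, C_1 ≅ Z^30, C_2 ≅ Z^20.

Boundary ∂_1: C_1 → C_0 is given by ∂[p,q] = [q] − [p]. For instance
  ∂JL = L − J.
The resulting 10×30 matrix has rank 9, and its Smith normal form has invariant factors (1,1,1,1,1,1,1,1,1).

Boundary ∂_2: C_2 → C_1 acts by ∂[p,q,r] = [q,r] − [p,r] + [p,q]. For instance
  ∂AFG = FG − AG + AF,
  ∂JLN = LN − JN + JL.
This gives a 30×20 integer matrix of rank 20; reducing to Smith normal form yields diagonal entries (1,1,1,1,1,1,1,1,1,1,1,1,1,1,1,1,1,1,1,2).

From H_k ≅ ker(∂_k) / im(∂_{k+1}) we obtain:

  H_0: rank C_0 − rank ∂_1 = 10 − 9 = 1, and the invariant factors of ∂_1 are all 1, so H_0 = Z.
  H_1: rank ker ∂_1 − rank ∂_2 = (30 − 9) − 20 = 1, and ∂_2 has invariant factor 2 > 1, so H_1 = Z × Z/2.
  H_2: rank ker ∂_2 − rank ∂_3 = (20 − 20) − 0 = 0, and there is no ∂_3, so H_2 = 0.

As a check, the Euler characteristic is 10 − 30 + 20 = 0, which agrees with 1 − 1 + 0 = 0.

H_0 ≅ Z,  H_1 ≅ Z × Z/2,  H_2 = 0.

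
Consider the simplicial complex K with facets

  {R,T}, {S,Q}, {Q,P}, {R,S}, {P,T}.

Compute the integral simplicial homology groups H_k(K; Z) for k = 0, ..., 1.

H_0 = Z,  H_1 = Z.

Fix the vertex order P < Q < R < S < T and write every simplex with vertices in increasing order. Then dim K = 1 and the simplices of K are:

  0-simplices (5): P, Q, R, S, T
  1-simplices (5): PQ, PT, QS, RS, RT

Hence C_0 ≅ Z^5, C_1 ≅ Z^5.

The boundary map ∂_1: C_1 → C_0 is given by ∂[p,q] = [q] − [p]. For instance
  ∂RS = S − R.
The resulting 5×5 matrix has rank 4, and its Smith normal form has invariant factors (1,1,1,1).

Now H_k = ker ∂_k / im ∂_{k+1}, so:

  H_0: rank C_0 − rank ∂_1 = 5 − 4 = 1, and the invariant factors of ∂_1 are all 1, so H_0 = Z.
  H_1: rank ker ∂_1 − rank ∂_2 = (5 − 4) − 0 = 1, and there is no ∂_2, so H_1 = Z.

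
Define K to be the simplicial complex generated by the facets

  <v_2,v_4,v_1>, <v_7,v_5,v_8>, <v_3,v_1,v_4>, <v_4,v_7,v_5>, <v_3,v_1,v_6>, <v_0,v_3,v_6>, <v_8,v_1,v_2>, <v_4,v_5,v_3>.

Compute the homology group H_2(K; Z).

H_2 = 0.

Order the vertices as v_0 < v_1 < v_2 < v_3 < v_4 < v_5 < v_6 < v_7 < v_8. Listing each simplex with vertices in this order, K has dimension 2 with simplices:

  0-simplices (9): [v_0], [v_1], [v_2], [v_3], [v_4], [v_5], [v_6], [v_7], [v_8]
  1-simplices (17): (17 of them)
  2-simplices (8): [v_0,v_3,v_6], [v_1,v_2,v_4], [v_1,v_2,v_8], [v_1,v_3,v_4], [v_1,v_3,v_6], [v_3,v_4,v_5], [v_4,v_5,v_7], [v_5,v_7,v_8]

so the chain groups are C_0 ≅ Z^9, C_1 ≅ Z^17, C_2 ≅ Z^8.

Boundary ∂_1: C_1 → C_0 maps an edge to its endpoints' difference, ∂[p,q] = q − p. For instance
  ∂[v_0,v_6] = [v_6] − [v_0].
This gives a 9×17 integer matrix of rank 8; reducing to Smith normal form yields diagonal entries (1,1,1,1,1,1,1,1).

∂_2: C_2 → C_1 sends each 2-simplex [p,q,r] to [q,r] − [p,r] + [p,q]. For instance
  ∂[v_1,v_2,v_4] = [v_2,v_4] − [v_1,v_4] + [v_1,v_2],
  ∂[v_3,v_4,v_5] = [v_4,v_5] − [v_3,v_5] + [v_3,v_4].
The 17×8 boundary matrix has rank 8 and Smith normal form diag(1,1,1,1,1,1,1,1).

Now H_k = ker ∂_k / im ∂_{k+1}, so:

  H_2: rank ker ∂_2 − rank ∂_3 = (8 − 8) − 0 = 0, and there is no ∂_3, so H_2 ≅ 0.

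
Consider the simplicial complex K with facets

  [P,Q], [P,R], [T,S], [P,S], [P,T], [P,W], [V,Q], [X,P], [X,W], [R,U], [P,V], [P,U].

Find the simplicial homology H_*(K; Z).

We work with the vertex ordering P < Q < R < S < T < U < V < W < X. The simplices of K, each written with vertices in increasing order, are:

  0-simplices (9): P, Q, R, S, T, U, V, W, X
  1-simplices (12): PQ, PR, PS, PT, PU, PV, PW, PX, QV, RU, ST, WX

Hence C_0 ≅ Z^9, C_1 ≅ Z^12.

Boundary ∂_1: C_1 → C_0 sends each edge [p,q] (with p < q) to q − p. For instance
  ∂QV = V − Q.
The resulting 9×12 matrix has rank 8, and its Smith normal form has invariant factors (1,1,1,1,1,1,1,1).

From H_k ≅ ker(∂_k) / im(∂_{k+1}) we obtain:

  H_0: rank C_0 − rank ∂_1 = 9 − 8 = 1, and the invariant factors of ∂_1 are all 1, so H_0 = Z.
  H_1: rank ker ∂_1 − rank ∂_2 = (12 − 8) − 0 = 4, and there is no ∂_2, so H_1 = Z^4.

H_0 ≅ Z,  H_1 ≅ Z^4.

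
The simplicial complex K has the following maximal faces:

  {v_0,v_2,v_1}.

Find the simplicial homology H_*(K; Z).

Order the vertices as v_0 < v_1 < v_2. Listing each simplex with vertices in this order, K has dimension 2 with simplices:

  0-simplices (3): [v_0], [v_1], [v_2]
  1-simplices (3): [v_0,v_1], [v_0,v_2], [v_1,v_2]
  2-simplices (1): [v_0,v_1,v_2]

giving chain groups C_0 ≅ Z^3, C_1 ≅ Z^3, C_2 ≅ Z^1.

Boundary ∂_1: C_1 → C_0 maps an edge to its endpoints' difference, ∂[p,q] = q − p.
This gives a 3×3 integer matrix of rank 2; reducing to Smith normal form yields diagonal entries (1,1).

The boundary map ∂_2: C_2 → C_1 acts by ∂[p,q,r] = [q,r] − [p,r] + [p,q]. For instance
  ∂[v_0,v_1,v_2] = [v_1,v_2] − [v_0,v_2] + [v_0,v_1].
The 3×1 boundary matrix has rank 1 and Smith normal form diag(1).

Now H_k = ker ∂_k / im ∂_{k+1}, so:

  H_0: rank C_0 − rank ∂_1 = 3 − 2 = 1, and the invariant factors of ∂_1 are all 1, so H_0 ≅ Z.
  H_1: rank ker ∂_1 − rank ∂_2 = (3 − 2) − 1 = 0, and the invariant factors of ∂_2 are all 1, so H_1 ≅ 0.
  H_2: rank ker ∂_2 − rank ∂_3 = (1 − 1) − 0 = 0, and there is no ∂_3, so H_2 ≅ 0.

H_0 = Z,  H_1 = 0,  H_2 = 0.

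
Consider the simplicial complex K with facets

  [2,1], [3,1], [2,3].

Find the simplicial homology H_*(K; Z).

Take the total order 1 < 2 < 3 on the vertex set. Then K (dimension 1) consists of the simplices:

  0-simplices (3): [1], [2], [3]
  1-simplices (3): [1,2], [1,3], [2,3]

giving chain groups C_0 ≅ Z^3, C_1 ≅ Z^3.

∂_1: C_1 → C_0 is given by ∂[p,q] = [q] − [p]. For instance
  ∂[1,2] = [2] − [1].
This gives a 3×3 integer matrix of rank 2; reducing to Smith normal form yields diagonal entries (1,1).

Reading off H_k = ker ∂_k / im ∂_{k+1}:

  H_0: rank C_0 − rank ∂_1 = 3 − 2 = 1, and the invariant factors of ∂_1 are all 1, so H_0 = Z.
  H_1: rank ker ∂_1 − rank ∂_2 = (3 − 2) − 0 = 1, and there is no ∂_2, so H_1 = Z.

H_0 ≅ Z,  H_1 ≅ Z.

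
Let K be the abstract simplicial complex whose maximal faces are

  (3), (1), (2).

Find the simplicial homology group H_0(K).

Fix the vertex order 1 < 2 < 3 and write every simplex with vertices in increasing order. Then dim K = 0 and the simplices of K are:

  0-simplices (3): [1], [2], [3]

giving chain groups C_0 ≅ Z^3.

Now H_k = ker ∂_k / im ∂_{k+1}, so:

  H_0: rank C_0 − rank ∂_1 = 3 − 0 = 3, and there is no ∂_1, so H_0 = Z^3.

H_0 ≅ Z^3.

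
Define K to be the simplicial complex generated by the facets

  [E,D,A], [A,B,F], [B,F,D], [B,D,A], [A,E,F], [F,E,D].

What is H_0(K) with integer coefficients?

Take the total order A < B < D < E < F on the vertex set. Then K (dimension 2) consists of the simplices:

  0-simplices (5): A, B, D, E, F
  1-simplices (9): AB, AD, AE, AF, BD, BF, DE, DF, EF
  2-simplices (6): ABD, ABF, ADE, AEF, BDF, DEF

Hence C_0 ≅ Z^5, C_1 ≅ Z^9, C_2 ≅ Z^6.

Boundary ∂_1: C_1 → C_0 sends each edge [p,q] (with p < q) to q − p.
The 5×9 boundary matrix has rank 4 and Smith normal form diag(1,1,1,1).

Boundary ∂_2: C_2 → C_1 acts by ∂[p,q,r] = [q,r] − [p,r] + [p,q]. For instance
  ∂DEF = EF − DF + DE,
  ∂ABD = BD − AD + AB.
The resulting 9×6 matrix has rank 5, and its Smith normal form has invariant factors (1,1,1,1,1).

Computing H_k = (kernel of ∂_k) / (image of ∂_{k+1}):

  H_0: rank C_0 − rank ∂_1 = 5 − 4 = 1, and the invariant factors of ∂_1 are all 1, so H_0 ≅ Z.

H_0 = Z.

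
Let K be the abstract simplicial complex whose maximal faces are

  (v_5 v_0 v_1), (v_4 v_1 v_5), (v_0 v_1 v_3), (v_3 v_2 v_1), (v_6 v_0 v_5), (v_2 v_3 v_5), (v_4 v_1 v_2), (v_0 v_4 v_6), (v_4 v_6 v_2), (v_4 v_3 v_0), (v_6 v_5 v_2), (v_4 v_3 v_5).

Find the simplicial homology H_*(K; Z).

H_0 = Z,  H_1 = Z/2Z,  H_2 = 0.

Fix the vertex order v_0 < v_1 < v_2 < v_3 < v_4 < v_5 < v_6 and write every simplex with vertices in increasing order. Then dim K = 2 and the simplices of K are:

  0-simplices (7): [v_0], [v_1], [v_2], [v_3], [v_4], [v_5], [v_6]
  1-simplices (18): (18 of them)
  2-simplices (12): (12 of them)

giving chain groups C_0 ≅ Z^7, C_1 ≅ Z^18, C_2 ≅ Z^12.

The boundary map ∂_1: C_1 → C_0 sends each edge [p,q] (with p < q) to q − p. For instance
  ∂[v_1,v_4] = [v_4] − [v_1].
The resulting 7×18 matrix has rank 6, and its Smith normal form has invariant factors (1,1,1,1,1,1).

∂_2: C_2 → C_1 sends each 2-simplex [p,q,r] to [q,r] − [p,r] + [p,q]. For instance
  ∂[v_3,v_4,v_5] = [v_4,v_5] − [v_3,v_5] + [v_3,v_4],
  ∂[v_0,v_5,v_6] = [v_5,v_6] − [v_0,v_6] + [v_0,v_5].
The resulting 18×12 matrix has rank 12, and its Smith normal form has invariant factors (1,1,1,1,1,1,1,1,1,1,1,2).

Computing H_k = (kernel of ∂_k) / (image of ∂_{k+1}):

  H_0: rank C_0 − rank ∂_1 = 7 − 6 = 1, and the invariant factors of ∂_1 are all 1, so H_0 = Z.
  H_1: rank ker ∂_1 − rank ∂_2 = (18 − 6) − 12 = 0, and ∂_2 has invariant factor 2 > 1, so H_1 = Z/2Z.
  H_2: rank ker ∂_2 − rank ∂_3 = (12 − 12) − 0 = 0, and there is no ∂_3, so H_2 = 0.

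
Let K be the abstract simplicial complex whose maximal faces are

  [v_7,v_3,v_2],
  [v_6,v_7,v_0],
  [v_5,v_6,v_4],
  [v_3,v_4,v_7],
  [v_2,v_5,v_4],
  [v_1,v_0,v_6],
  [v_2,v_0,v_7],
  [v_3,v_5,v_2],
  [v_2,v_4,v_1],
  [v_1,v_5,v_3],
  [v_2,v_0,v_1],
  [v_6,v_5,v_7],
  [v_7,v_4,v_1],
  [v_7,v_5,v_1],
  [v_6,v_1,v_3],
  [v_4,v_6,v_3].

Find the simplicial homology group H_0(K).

Take the total order v_0 < v_1 < v_2 < v_3 < v_4 < v_5 < v_6 < v_7 on the vertex set. Then K (dimension 2) consists of the simplices:

  0-simplices (8): [v_0], [v_1], [v_2], [v_3], [v_4], [v_5], [v_6], [v_7]
  1-simplices (24): (24 of them)
  2-simplices (16): (16 of them)

giving chain groups C_0 ≅ Z^8, C_1 ≅ Z^24, C_2 ≅ Z^16.

∂_1: C_1 → C_0 sends each edge [p,q] (with p < q) to q − p. For instance
  ∂[v_2,v_7] = [v_7] − [v_2].
This gives a 8×24 integer matrix of rank 7; reducing to Smith normal form yields diagonal entries (1,1,1,1,1,1,1).

The boundary map ∂_2: C_2 → C_1 acts by ∂[p,q,r] = [q,r] − [p,r] + [p,q]. For instance
  ∂[v_0,v_6,v_7] = [v_6,v_7] − [v_0,v_7] + [v_0,v_6],
  ∂[v_2,v_4,v_5] = [v_4,v_5] − [v_2,v_5] + [v_2,v_4].
As a 24×16 matrix over Z this has rank 15, with invariant factors (1,1,1,1,1,1,1,1,1,1,1,1,1,1,1).

Computing H_k = (kernel of ∂_k) / (image of ∂_{k+1}):

  H_0: rank C_0 − rank ∂_1 = 8 − 7 = 1, and the invariant factors of ∂_1 are all 1, so H_0 ≅ Z.

H_0 ≅ Z.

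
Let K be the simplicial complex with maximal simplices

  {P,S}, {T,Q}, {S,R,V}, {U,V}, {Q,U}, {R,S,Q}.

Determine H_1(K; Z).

H_1 ≅ Z.

Fix the vertex order P < Q < R < S < T < U < V and write every simplex with vertices in increasing order. Then dim K = 2 and the simplices of K are:

  0-simplices (7): P, Q, R, S, T, U, V
  1-simplices (9): PS, QR, QS, QT, QU, RS, RV, SV, UV
  2-simplices (2): QRS, RSV

giving chain groups C_0 ≅ Z^7, C_1 ≅ Z^9, C_2 ≅ Z^2.

∂_1: C_1 → C_0 sends each edge [p,q] (with p < q) to q − p.
The 7×9 boundary matrix has rank 6 and Smith normal form diag(1,1,1,1,1,1).

Boundary ∂_2: C_2 → C_1 maps a triangle to the signed sum of its edges. For instance
  ∂RSV = SV − RV + RS,
  ∂QRS = RS − QS + QR.
As a 9×2 matrix over Z this has rank 2, with invariant factors (1,1).

Now H_k = ker ∂_k / im ∂_{k+1}, so:

  H_1: rank ker ∂_1 − rank ∂_2 = (9 − 6) − 2 = 1, and the invariant factors of ∂_2 are all 1, so H_1 ≅ Z.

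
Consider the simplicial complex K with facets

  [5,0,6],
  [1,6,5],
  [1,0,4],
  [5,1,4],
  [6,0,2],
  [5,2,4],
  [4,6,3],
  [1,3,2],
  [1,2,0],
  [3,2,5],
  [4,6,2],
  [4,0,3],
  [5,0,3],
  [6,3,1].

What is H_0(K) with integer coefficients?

H_0 ≅ Z.

We work with the vertex ordering 0 < 1 < 2 < 3 < 4 < 5 < 6. The simplices of K, each written with vertices in increasing order, are:

  0-simplices (7): [0], [1], [2], [3], [4], [5], [6]
  1-simplices (21): [0,1], [0,2], [0,3], [0,4], [0,5], [0,6], [1,2], [1,3], [1,4], [1,5], [1,6], [2,3], [2,4], [2,5], [2,6], [3,4], [3,5], [3,6], [4,5], [4,6], [5,6]
  2-simplices (14): [0,1,2], [0,1,4], [0,2,6], [0,3,4], [0,3,5], [0,5,6], [1,2,3], [1,3,6], [1,4,5], [1,5,6], [2,3,5], [2,4,5], [2,4,6], [3,4,6]

Hence C_0 ≅ Z^7, C_1 ≅ Z^21, C_2 ≅ Z^14.

∂_1: C_1 → C_0 maps an edge to its endpoints' difference, ∂[p,q] = q − p. For instance
  ∂[1,4] = [4] − [1].
This gives a 7×21 integer matrix of rank 6; reducing to Smith normal form yields diagonal entries (1,1,1,1,1,1).

∂_2: C_2 → C_1 acts by ∂[p,q,r] = [q,r] − [p,r] + [p,q]. For instance
  ∂[2,4,5] = [4,5] − [2,5] + [2,4],
  ∂[0,1,2] = [1,2] − [0,2] + [0,1].
As a 21×14 matrix over Z this has rank 13, with invariant factors (1,1,1,1,1,1,1,1,1,1,1,1,1).

Now H_k = ker ∂_k / im ∂_{k+1}, so:

  H_0: rank C_0 − rank ∂_1 = 7 − 6 = 1, and the invariant factors of ∂_1 are all 1, so H_0 ≅ Z.

(K is a triangulation of the torus T^2.)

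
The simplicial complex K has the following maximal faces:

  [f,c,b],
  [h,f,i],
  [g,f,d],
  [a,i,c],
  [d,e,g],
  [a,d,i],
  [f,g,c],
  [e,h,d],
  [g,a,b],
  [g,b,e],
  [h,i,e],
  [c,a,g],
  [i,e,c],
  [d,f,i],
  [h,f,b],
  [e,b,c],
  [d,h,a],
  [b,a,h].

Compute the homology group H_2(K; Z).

H_2 ≅ 0.

Fix the vertex order a < b < c < d < e < f < g < h < i and write every simplex with vertices in increasing order. Then dim K = 2 and the simplices of K are:

  0-simplices (9): a, b, c, d, e, f, g, h, i
  1-simplices (27): ab, ac, ad, ag, ah, ai, bc, be, bf, bg, bh, ce, cf, cg, ci, de, df, dg, dh, di, eg, eh, ei, fg, fh, fi, hi
  2-simplices (18): abg, abh, acg, aci, adh, adi, bce, bcf, beg, bfh, cei, cfg, deg, deh, dfg, dfi, ehi, fhi

Hence C_0 ≅ Z^9, C_1 ≅ Z^27, C_2 ≅ Z^18.

Boundary ∂_1: C_1 → C_0 sends each edge [p,q] (with p < q) to q − p. For instance
  ∂be = e − b.
The 9×27 boundary matrix has rank 8 and Smith normal form diag(1,1,1,1,1,1,1,1).

Boundary ∂_2: C_2 → C_1 sends each 2-simplex [p,q,r] to [q,r] − [p,r] + [p,q]. For instance
  ∂dfi = fi − di + df,
  ∂deh = eh − dh + de.
The 27×18 boundary matrix has rank 18 and Smith normal form diag(1,1,1,1,1,1,1,1,1,1,1,1,1,1,1,1,1,2).

Computing H_k = (kernel of ∂_k) / (image of ∂_{k+1}):

  H_2: rank ker ∂_2 − rank ∂_3 = (18 − 18) − 0 = 0, and there is no ∂_3, so H_2 = 0.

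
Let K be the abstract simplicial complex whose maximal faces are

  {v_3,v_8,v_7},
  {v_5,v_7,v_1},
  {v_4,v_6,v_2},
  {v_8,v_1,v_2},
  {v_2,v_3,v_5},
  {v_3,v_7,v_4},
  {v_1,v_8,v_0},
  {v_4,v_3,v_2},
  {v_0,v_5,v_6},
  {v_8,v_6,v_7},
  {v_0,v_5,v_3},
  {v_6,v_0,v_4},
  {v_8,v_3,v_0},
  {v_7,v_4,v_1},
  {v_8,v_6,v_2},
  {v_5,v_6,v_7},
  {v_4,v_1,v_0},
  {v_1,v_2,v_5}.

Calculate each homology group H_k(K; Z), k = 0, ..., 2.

H_0 ≅ Z,  H_1 ≅ Z^2,  H_2 ≅ Z.

Take the total order v_0 < v_1 < v_2 < v_3 < v_4 < v_5 < v_6 < v_7 < v_8 on the vertex set. Then K (dimension 2) consists of the simplices:

  0-simplices (9): [v_0], [v_1], [v_2], [v_3], [v_4], [v_5], [v_6], [v_7], [v_8]
  1-simplices (27): (27 of them)
  2-simplices (18): (18 of them)

giving chain groups C_0 ≅ Z^9, C_1 ≅ Z^27, C_2 ≅ Z^18.

∂_1: C_1 → C_0 is given by ∂[p,q] = [q] − [p].
This gives a 9×27 integer matrix of rank 8; reducing to Smith normal form yields diagonal entries (1,1,1,1,1,1,1,1).

The boundary map ∂_2: C_2 → C_1 sends each 2-simplex [p,q,r] to [q,r] − [p,r] + [p,q]. For instance
  ∂[v_6,v_7,v_8] = [v_7,v_8] − [v_6,v_8] + [v_6,v_7],
  ∂[v_0,v_1,v_8] = [v_1,v_8] − [v_0,v_8] + [v_0,v_1].
The resulting 27×18 matrix has rank 17, and its Smith normal form has invariant factors (1,1,1,1,1,1,1,1,1,1,1,1,1,1,1,1,1).

Now H_k = ker ∂_k / im ∂_{k+1}, so:

  H_0: rank C_0 − rank ∂_1 = 9 − 8 = 1, and the invariant factors of ∂_1 are all 1, so H_0 ≅ Z.
  H_1: rank ker ∂_1 − rank ∂_2 = (27 − 8) − 17 = 2, and the invariant factors of ∂_2 are all 1, so H_1 ≅ Z^2.
  H_2: rank ker ∂_2 − rank ∂_3 = (18 − 17) − 0 = 1, and there is no ∂_3, so H_2 ≅ Z.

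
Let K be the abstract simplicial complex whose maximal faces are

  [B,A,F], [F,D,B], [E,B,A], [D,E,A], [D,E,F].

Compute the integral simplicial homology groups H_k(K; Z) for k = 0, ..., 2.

Take the total order A < B < D < E < F on the vertex set. Then K (dimension 2) consists of the simplices:

  0-simplices (5): A, B, D, E, F
  1-simplices (10): AB, AD, AE, AF, BD, BE, BF, DE, DF, EF
  2-simplices (5): ABE, ABF, ADE, BDF, DEF

Hence C_0 ≅ Z^5, C_1 ≅ Z^10, C_2 ≅ Z^5.

Boundary ∂_1: C_1 → C_0 sends each edge [p,q] (with p < q) to q − p. For instance
  ∂AB = B − A.
The resulting 5×10 matrix has rank 4, and its Smith normal form has invariant factors (1,1,1,1).

The boundary map ∂_2: C_2 → C_1 acts by ∂[p,q,r] = [q,r] − [p,r] + [p,q]. For instance
  ∂DEF = EF − DF + DE,
  ∂ADE = DE − AE + AD.
As a 10×5 matrix over Z this has rank 5, with invariant factors (1,1,1,1,1).

Now H_k = ker ∂_k / im ∂_{k+1}, so:

  H_0: rank C_0 − rank ∂_1 = 5 − 4 = 1, and the invariant factors of ∂_1 are all 1, so H_0 = Z.
  H_1: rank ker ∂_1 − rank ∂_2 = (10 − 4) − 5 = 1, and the invariant factors of ∂_2 are all 1, so H_1 = Z.
  H_2: rank ker ∂_2 − rank ∂_3 = (5 − 5) − 0 = 0, and there is no ∂_3, so H_2 = 0.

H_0 ≅ Z,  H_1 ≅ Z,  H_2 = 0.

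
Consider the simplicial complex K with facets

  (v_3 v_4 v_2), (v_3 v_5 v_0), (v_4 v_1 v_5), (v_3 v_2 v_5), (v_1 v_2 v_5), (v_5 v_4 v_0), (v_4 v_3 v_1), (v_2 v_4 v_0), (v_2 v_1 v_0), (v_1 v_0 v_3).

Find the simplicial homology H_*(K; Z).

H_0 = Z,  H_1 = Z_2,  H_2 = 0.

Fix the vertex order v_0 < v_1 < v_2 < v_3 < v_4 < v_5 and write every simplex with vertices in increasing order. Then dim K = 2 and the simplices of K are:

  0-simplices (6): [v_0], [v_1], [v_2], [v_3], [v_4], [v_5]
  1-simplices (15): (15 of them)
  2-simplices (10): [v_0,v_1,v_2], [v_0,v_1,v_3], [v_0,v_2,v_4], [v_0,v_3,v_5], [v_0,v_4,v_5], [v_1,v_2,v_5], [v_1,v_3,v_4], [v_1,v_4,v_5], [v_2,v_3,v_4], [v_2,v_3,v_5]

so the chain groups are C_0 ≅ Z^6, C_1 ≅ Z^15, C_2 ≅ Z^10.

The boundary map ∂_1: C_1 → C_0 sends each edge [p,q] (with p < q) to q − p. For instance
  ∂[v_1,v_3] = [v_3] − [v_1].
As a 6×15 matrix over Z this has rank 5, with invariant factors (1,1,1,1,1).

Boundary ∂_2: C_2 → C_1 sends each 2-simplex [p,q,r] to [q,r] − [p,r] + [p,q]. For instance
  ∂[v_1,v_2,v_5] = [v_2,v_5] − [v_1,v_5] + [v_1,v_2],
  ∂[v_0,v_1,v_2] = [v_1,v_2] − [v_0,v_2] + [v_0,v_1].
As a 15×10 matrix over Z this has rank 10, with invariant factors (1,1,1,1,1,1,1,1,1,2).

Now H_k = ker ∂_k / im ∂_{k+1}, so:

  H_0: rank C_0 − rank ∂_1 = 6 − 5 = 1, and the invariant factors of ∂_1 are all 1, so H_0 = Z.
  H_1: rank ker ∂_1 − rank ∂_2 = (15 − 5) − 10 = 0, and ∂_2 has invariant factor 2 > 1, so H_1 = Z_2.
  H_2: rank ker ∂_2 − rank ∂_3 = (10 − 10) − 0 = 0, and there is no ∂_3, so H_2 = 0.

As a check, the Euler characteristic is 6 − 15 + 10 = 1, which agrees with 1 − 0 + 0 = 1.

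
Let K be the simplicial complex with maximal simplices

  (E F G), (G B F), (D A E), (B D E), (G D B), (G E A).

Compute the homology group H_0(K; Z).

H_0 ≅ Z.

Take the total order A < B < D < E < F < G on the vertex set. Then K (dimension 2) consists of the simplices:

  0-simplices (6): A, B, D, E, F, G
  1-simplices (12): AD, AE, AG, BD, BE, BF, BG, DE, DG, EF, EG, FG
  2-simplices (6): ADE, AEG, BDE, BDG, BFG, EFG

giving chain groups C_0 ≅ Z^6, C_1 ≅ Z^12, C_2 ≅ Z^6.

The boundary map ∂_1: C_1 → C_0 maps an edge to its endpoints' difference, ∂[p,q] = q − p. For instance
  ∂DE = E − D.
This gives a 6×12 integer matrix of rank 5; reducing to Smith normal form yields diagonal entries (1,1,1,1,1).

The boundary map ∂_2: C_2 → C_1 acts by ∂[p,q,r] = [q,r] − [p,r] + [p,q]. For instance
  ∂AEG = EG − AG + AE,
  ∂BDG = DG − BG + BD.
As a 12×6 matrix over Z this has rank 6, with invariant factors (1,1,1,1,1,1).

Computing H_k = (kernel of ∂_k) / (image of ∂_{k+1}):

  H_0: rank C_0 − rank ∂_1 = 6 − 5 = 1, and the invariant factors of ∂_1 are all 1, so H_0 ≅ Z.

(K is a triangulation of the cylinder S^1 x I.)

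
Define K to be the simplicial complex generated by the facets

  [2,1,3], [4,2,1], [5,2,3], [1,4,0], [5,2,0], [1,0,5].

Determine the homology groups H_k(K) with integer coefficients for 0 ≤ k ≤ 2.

H_0 = Z,  H_1 = Z,  H_2 = 0.

We work with the vertex ordering 0 < 1 < 2 < 3 < 4 < 5. The simplices of K, each written with vertices in increasing order, are:

  0-simplices (6): [0], [1], [2], [3], [4], [5]
  1-simplices (12): [0,1], [0,2], [0,4], [0,5], [1,2], [1,3], [1,4], [1,5], [2,3], [2,4], [2,5], [3,5]
  2-simplices (6): [0,1,4], [0,1,5], [0,2,5], [1,2,3], [1,2,4], [2,3,5]

giving chain groups C_0 ≅ Z^6, C_1 ≅ Z^12, C_2 ≅ Z^6.

Boundary ∂_1: C_1 → C_0 is given by ∂[p,q] = [q] − [p]. For instance
  ∂[0,5] = [5] − [0].
The resulting 6×12 matrix has rank 5, and its Smith normal form has invariant factors (1,1,1,1,1).

The boundary map ∂_2: C_2 → C_1 acts by ∂[p,q,r] = [q,r] − [p,r] + [p,q]. For instance
  ∂[0,1,5] = [1,5] − [0,5] + [0,1],
  ∂[1,2,4] = [2,4] − [1,4] + [1,2].
This gives a 12×6 integer matrix of rank 6; reducing to Smith normal form yields diagonal entries (1,1,1,1,1,1).

Now H_k = ker ∂_k / im ∂_{k+1}, so:

  H_0: rank C_0 − rank ∂_1 = 6 − 5 = 1, and the invariant factors of ∂_1 are all 1, so H_0 ≅ Z.
  H_1: rank ker ∂_1 − rank ∂_2 = (12 − 5) − 6 = 1, and the invariant factors of ∂_2 are all 1, so H_1 ≅ Z.
  H_2: rank ker ∂_2 − rank ∂_3 = (6 − 6) − 0 = 0, and there is no ∂_3, so H_2 ≅ 0.

As a check, the Euler characteristic is 6 − 12 + 6 = 0, which agrees with 1 − 1 + 0 = 0.
(K is a triangulation of the cylinder S^1 x I.)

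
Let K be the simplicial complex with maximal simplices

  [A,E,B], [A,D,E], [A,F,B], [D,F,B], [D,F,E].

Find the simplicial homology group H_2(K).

Order the vertices as A < B < D < E < F. Listing each simplex with vertices in this order, K has dimension 2 with simplices:

  0-simplices (5): A, B, D, E, F
  1-simplices (10): AB, AD, AE, AF, BD, BE, BF, DE, DF, EF
  2-simplices (5): ABE, ABF, ADE, BDF, DEF

Hence C_0 ≅ Z^5, C_1 ≅ Z^10, C_2 ≅ Z^5.

Boundary ∂_1: C_1 → C_0 maps an edge to its endpoints' difference, ∂[p,q] = q − p.
This gives a 5×10 integer matrix of rank 4; reducing to Smith normal form yields diagonal entries (1,1,1,1).

The boundary map ∂_2: C_2 → C_1 sends each 2-simplex [p,q,r] to [q,r] − [p,r] + [p,q]. For instance
  ∂BDF = DF − BF + BD,
  ∂ABE = BE − AE + AB.
This gives a 10×5 integer matrix of rank 5; reducing to Smith normal form yields diagonal entries (1,1,1,1,1).

Reading off H_k = ker ∂_k / im ∂_{k+1}:

  H_2: rank ker ∂_2 − rank ∂_3 = (5 − 5) − 0 = 0, and there is no ∂_3, so H_2 = 0.

H_2 ≅ 0.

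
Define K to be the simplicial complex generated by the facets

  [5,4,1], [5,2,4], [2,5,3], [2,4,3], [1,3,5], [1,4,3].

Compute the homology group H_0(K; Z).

H_0 ≅ Z.

Order the vertices as 1 < 2 < 3 < 4 < 5. Listing each simplex with vertices in this order, K has dimension 2 with simplices:

  0-simplices (5): [1], [2], [3], [4], [5]
  1-simplices (9): [1,3], [1,4], [1,5], [2,3], [2,4], [2,5], [3,4], [3,5], [4,5]
  2-simplices (6): [1,3,4], [1,3,5], [1,4,5], [2,3,4], [2,3,5], [2,4,5]

so the chain groups are C_0 ≅ Z^5, C_1 ≅ Z^9, C_2 ≅ Z^6.

Boundary ∂_1: C_1 → C_0 maps an edge to its endpoints' difference, ∂[p,q] = q − p.
This gives a 5×9 integer matrix of rank 4; reducing to Smith normal form yields diagonal entries (1,1,1,1).

∂_2: C_2 → C_1 sends each 2-simplex [p,q,r] to [q,r] − [p,r] + [p,q]. For instance
  ∂[2,3,5] = [3,5] − [2,5] + [2,3],
  ∂[2,4,5] = [4,5] − [2,5] + [2,4].
As a 9×6 matrix over Z this has rank 5, with invariant factors (1,1,1,1,1).

Now H_k = ker ∂_k / im ∂_{k+1}, so:

  H_0: rank C_0 − rank ∂_1 = 5 − 4 = 1, and the invariant factors of ∂_1 are all 1, so H_0 = Z.

(K is a triangulation of the 2-sphere S^2.)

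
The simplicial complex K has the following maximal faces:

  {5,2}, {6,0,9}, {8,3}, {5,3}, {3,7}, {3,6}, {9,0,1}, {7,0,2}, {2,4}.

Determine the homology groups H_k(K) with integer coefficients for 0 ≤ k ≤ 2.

Take the total order 0 < 1 < 2 < 3 < 4 < 5 < 6 < 7 < 8 < 9 on the vertex set. Then K (dimension 2) consists of the simplices:

  0-simplices (10): [0], [1], [2], [3], [4], [5], [6], [7], [8], [9]
  1-simplices (14): [0,1], [0,2], [0,6], [0,7], [0,9], [1,9], [2,4], [2,5], [2,7], [3,5], [3,6], [3,7], [3,8], [6,9]
  2-simplices (3): [0,1,9], [0,2,7], [0,6,9]

giving chain groups C_0 ≅ Z^10, C_1 ≅ Z^14, C_2 ≅ Z^3.

The boundary map ∂_1: C_1 → C_0 maps an edge to its endpoints' difference, ∂[p,q] = q − p.
As a 10×14 matrix over Z this has rank 9, with invariant factors (1,1,1,1,1,1,1,1,1).

∂_2: C_2 → C_1 acts by ∂[p,q,r] = [q,r] − [p,r] + [p,q]. For instance
  ∂[0,1,9] = [1,9] − [0,9] + [0,1],
  ∂[0,2,7] = [2,7] − [0,7] + [0,2].
The 14×3 boundary matrix has rank 3 and Smith normal form diag(1,1,1).

Computing H_k = (kernel of ∂_k) / (image of ∂_{k+1}):

  H_0: rank C_0 − rank ∂_1 = 10 − 9 = 1, and the invariant factors of ∂_1 are all 1, so H_0 = Z.
  H_1: rank ker ∂_1 − rank ∂_2 = (14 − 9) − 3 = 2, and the invariant factors of ∂_2 are all 1, so H_1 = Z^2.
  H_2: rank ker ∂_2 − rank ∂_3 = (3 − 3) − 0 = 0, and there is no ∂_3, so H_2 = 0.

H_0 = Z,  H_1 = Z^2,  H_2 = 0.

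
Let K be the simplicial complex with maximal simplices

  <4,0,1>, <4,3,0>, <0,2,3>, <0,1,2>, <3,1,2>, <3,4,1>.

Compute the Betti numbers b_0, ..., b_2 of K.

b_0 = 1, b_1 = 0, b_2 = 1.

K has 5 vertices, 9 edges, 6 triangles.
rank ∂_0 = 0, rank ∂_1 = 4 ⇒ b_0 = 5 − 0 − 4 = 1; all invariant factors of ∂_1 are 1 so no torsion. So H_0 ≅ Z.
rank ∂_1 = 4, rank ∂_2 = 5 ⇒ b_1 = 9 − 4 − 5 = 0; all invariant factors of ∂_2 are 1 so no torsion. So H_1 ≅ 0.
rank ∂_2 = 5, rank ∂_3 = 0 ⇒ b_2 = 6 − 5 − 0 = 1. So H_2 ≅ Z.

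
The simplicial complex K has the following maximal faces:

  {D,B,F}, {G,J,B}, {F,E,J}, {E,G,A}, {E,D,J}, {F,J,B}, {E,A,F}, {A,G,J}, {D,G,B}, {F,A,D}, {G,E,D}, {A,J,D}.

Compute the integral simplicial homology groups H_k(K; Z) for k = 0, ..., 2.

Fix the vertex order A < B < D < E < F < G < J and write every simplex with vertices in increasing order. Then dim K = 2 and the simplices of K are:

  0-simplices (7): A, B, D, E, F, G, J
  1-simplices (18): AD, AE, AF, AG, AJ, BD, BF, BG, BJ, DE, DF, DG, DJ, EF, EG, EJ, FJ, GJ
  2-simplices (12): ADF, ADJ, AEF, AEG, AGJ, BDF, BDG, BFJ, BGJ, DEG, DEJ, EFJ

giving chain groups C_0 ≅ Z^7, C_1 ≅ Z^18, C_2 ≅ Z^12.

∂_1: C_1 → C_0 sends each edge [p,q] (with p < q) to q − p.
This gives a 7×18 integer matrix of rank 6; reducing to Smith normal form yields diagonal entries (1,1,1,1,1,1).

∂_2: C_2 → C_1 maps a triangle to the signed sum of its edges. For instance
  ∂BDF = DF − BF + BD,
  ∂AEF = EF − AF + AE.
As a 18×12 matrix over Z this has rank 12, with invariant factors (1,1,1,1,1,1,1,1,1,1,1,2).

Reading off H_k = ker ∂_k / im ∂_{k+1}:

  H_0: rank C_0 − rank ∂_1 = 7 − 6 = 1, and the invariant factors of ∂_1 are all 1, so H_0 ≅ Z.
  H_1: rank ker ∂_1 − rank ∂_2 = (18 − 6) − 12 = 0, and ∂_2 has invariant factor 2 > 1, so H_1 ≅ Z/2.
  H_2: rank ker ∂_2 − rank ∂_3 = (12 − 12) − 0 = 0, and there is no ∂_3, so H_2 ≅ 0.

As a check, the Euler characteristic is 7 − 18 + 12 = 1, which agrees with 1 − 0 + 0 = 1.

H_0 = Z,  H_1 = Z/2,  H_2 = 0.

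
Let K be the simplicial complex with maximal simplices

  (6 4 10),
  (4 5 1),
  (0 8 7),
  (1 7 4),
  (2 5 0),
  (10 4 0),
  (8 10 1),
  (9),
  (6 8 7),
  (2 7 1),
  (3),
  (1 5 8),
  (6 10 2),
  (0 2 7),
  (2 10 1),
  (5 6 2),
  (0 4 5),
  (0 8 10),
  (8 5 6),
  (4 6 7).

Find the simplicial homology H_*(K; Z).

Order the vertices as 0 < 1 < 2 < 3 < 4 < 5 < 6 < 7 < 8 < 9 < 10. Listing each simplex with vertices in this order, K has dimension 2 with simplices:

  0-simplices (11): [0], [1], [2], [3], [4], [5], [6], [7], [8], [9], [10]
  1-simplices (27): (27 of them)
  2-simplices (18): (18 of them)

so the chain groups are C_0 ≅ Z^11, C_1 ≅ Z^27, C_2 ≅ Z^18.

Boundary ∂_1: C_1 → C_0 maps an edge to its endpoints' difference, ∂[p,q] = q − p. For instance
  ∂[0,2] = [2] − [0].
This gives a 11×27 integer matrix of rank 8; reducing to Smith normal form yields diagonal entries (1,1,1,1,1,1,1,1).

Boundary ∂_2: C_2 → C_1 sends each 2-simplex [p,q,r] to [q,r] − [p,r] + [p,q]. For instance
  ∂[1,2,10] = [2,10] − [1,10] + [1,2],
  ∂[2,6,10] = [6,10] − [2,10] + [2,6].
The 27×18 boundary matrix has rank 17 and Smith normal form diag(1,1,1,1,1,1,1,1,1,1,1,1,1,1,1,1,1).

Computing H_k = (kernel of ∂_k) / (image of ∂_{k+1}):

  H_0: rank C_0 − rank ∂_1 = 11 − 8 = 3, and the invariant factors of ∂_1 are all 1, so H_0 = Z^3.
  H_1: rank ker ∂_1 − rank ∂_2 = (27 − 8) − 17 = 2, and the invariant factors of ∂_2 are all 1, so H_1 = Z^2.
  H_2: rank ker ∂_2 − rank ∂_3 = (18 − 17) − 0 = 1, and there is no ∂_3, so H_2 = Z.

As a check, the Euler characteristic is 11 − 27 + 18 = 2, which agrees with 3 − 2 + 1 = 2.

H_0 = Z^3,  H_1 = Z^2,  H_2 = Z.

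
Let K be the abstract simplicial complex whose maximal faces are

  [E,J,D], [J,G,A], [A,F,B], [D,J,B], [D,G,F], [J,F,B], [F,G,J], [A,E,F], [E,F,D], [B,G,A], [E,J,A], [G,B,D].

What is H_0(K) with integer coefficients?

H_0 ≅ Z.

Take the total order A < B < D < E < F < G < J on the vertex set. Then K (dimension 2) consists of the simplices:

  0-simplices (7): A, B, D, E, F, G, J
  1-simplices (18): AB, AE, AF, AG, AJ, BD, BF, BG, BJ, DE, DF, DG, DJ, EF, EJ, FG, FJ, GJ
  2-simplices (12): ABF, ABG, AEF, AEJ, AGJ, BDG, BDJ, BFJ, DEF, DEJ, DFG, FGJ

Hence C_0 ≅ Z^7, C_1 ≅ Z^18, C_2 ≅ Z^12.

The boundary map ∂_1: C_1 → C_0 sends each edge [p,q] (with p < q) to q − p.
As a 7×18 matrix over Z this has rank 6, with invariant factors (1,1,1,1,1,1).

∂_2: C_2 → C_1 acts by ∂[p,q,r] = [q,r] − [p,r] + [p,q]. For instance
  ∂BFJ = FJ − BJ + BF,
  ∂BDJ = DJ − BJ + BD.
As a 18×12 matrix over Z this has rank 12, with invariant factors (1,1,1,1,1,1,1,1,1,1,1,2).

Reading off H_k = ker ∂_k / im ∂_{k+1}:

  H_0: rank C_0 − rank ∂_1 = 7 − 6 = 1, and the invariant factors of ∂_1 are all 1, so H_0 = Z.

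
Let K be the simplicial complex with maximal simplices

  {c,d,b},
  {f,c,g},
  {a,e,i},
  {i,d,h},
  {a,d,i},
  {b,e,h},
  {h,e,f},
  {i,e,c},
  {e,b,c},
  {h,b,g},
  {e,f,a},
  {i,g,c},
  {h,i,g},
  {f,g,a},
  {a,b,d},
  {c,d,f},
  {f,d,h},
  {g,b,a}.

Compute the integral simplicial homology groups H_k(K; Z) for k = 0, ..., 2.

We work with the vertex ordering a < b < c < d < e < f < g < h < i. The simplices of K, each written with vertices in increasing order, are:

  0-simplices (9): a, b, c, d, e, f, g, h, i
  1-simplices (27): ab, ad, ae, af, ag, ai, bc, bd, be, bg, bh, cd, ce, cf, cg, ci, df, dh, di, ef, eh, ei, fg, fh, gh, gi, hi
  2-simplices (18): abd, abg, adi, aef, aei, afg, bcd, bce, beh, bgh, cdf, cei, cfg, cgi, dfh, dhi, efh, ghi

giving chain groups C_0 ≅ Z^9, C_1 ≅ Z^27, C_2 ≅ Z^18.

The boundary map ∂_1: C_1 → C_0 is given by ∂[p,q] = [q] − [p]. For instance
  ∂ce = e − c.
The resulting 9×27 matrix has rank 8, and its Smith normal form has invariant factors (1,1,1,1,1,1,1,1).

The boundary map ∂_2: C_2 → C_1 acts by ∂[p,q,r] = [q,r] − [p,r] + [p,q]. For instance
  ∂bce = ce − be + bc,
  ∂beh = eh − bh + be.
The resulting 27×18 matrix has rank 17, and its Smith normal form has invariant factors (1,1,1,1,1,1,1,1,1,1,1,1,1,1,1,1,1).

Now H_k = ker ∂_k / im ∂_{k+1}, so:

  H_0: rank C_0 − rank ∂_1 = 9 − 8 = 1, and the invariant factors of ∂_1 are all 1, so H_0 = Z.
  H_1: rank ker ∂_1 − rank ∂_2 = (27 − 8) − 17 = 2, and the invariant factors of ∂_2 are all 1, so H_1 = Z^2.
  H_2: rank ker ∂_2 − rank ∂_3 = (18 − 17) − 0 = 1, and there is no ∂_3, so H_2 = Z.

H_0 ≅ Z,  H_1 ≅ Z^2,  H_2 ≅ Z.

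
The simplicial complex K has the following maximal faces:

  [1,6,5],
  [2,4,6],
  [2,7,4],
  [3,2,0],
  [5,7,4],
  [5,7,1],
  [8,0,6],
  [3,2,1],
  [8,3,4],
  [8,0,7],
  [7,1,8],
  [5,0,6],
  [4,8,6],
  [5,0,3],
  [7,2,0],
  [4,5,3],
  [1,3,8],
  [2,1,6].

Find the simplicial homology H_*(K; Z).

H_0 = Z,  H_1 = Z^2,  H_2 = Z.

Order the vertices as 0 < 1 < 2 < 3 < 4 < 5 < 6 < 7 < 8. Listing each simplex with vertices in this order, K has dimension 2 with simplices:

  0-simplices (9): [0], [1], [2], [3], [4], [5], [6], [7], [8]
  1-simplices (27): (27 of them)
  2-simplices (18): [0,2,3], [0,2,7], [0,3,5], [0,5,6], [0,6,8], [0,7,8], [1,2,3], [1,2,6], [1,3,8], [1,5,6], [1,5,7], [1,7,8], [2,4,6], [2,4,7], [3,4,5], [3,4,8], [4,5,7], [4,6,8]

giving chain groups C_0 ≅ Z^9, C_1 ≅ Z^27, C_2 ≅ Z^18.

Boundary ∂_1: C_1 → C_0 maps an edge to its endpoints' difference, ∂[p,q] = q − p.
The 9×27 boundary matrix has rank 8 and Smith normal form diag(1,1,1,1,1,1,1,1).

The boundary map ∂_2: C_2 → C_1 sends each 2-simplex [p,q,r] to [q,r] − [p,r] + [p,q]. For instance
  ∂[4,5,7] = [5,7] − [4,7] + [4,5],
  ∂[2,4,6] = [4,6] − [2,6] + [2,4].
This gives a 27×18 integer matrix of rank 17; reducing to Smith normal form yields diagonal entries (1,1,1,1,1,1,1,1,1,1,1,1,1,1,1,1,1).

From H_k ≅ ker(∂_k) / im(∂_{k+1}) we obtain:

  H_0: rank C_0 − rank ∂_1 = 9 − 8 = 1, and the invariant factors of ∂_1 are all 1, so H_0 = Z.
  H_1: rank ker ∂_1 − rank ∂_2 = (27 − 8) − 17 = 2, and the invariant factors of ∂_2 are all 1, so H_1 = Z^2.
  H_2: rank ker ∂_2 − rank ∂_3 = (18 − 17) − 0 = 1, and there is no ∂_3, so H_2 = Z.

As a check, the Euler characteristic is 9 − 27 + 18 = 0, which agrees with 1 − 2 + 1 = 0.
(K is a triangulation of the torus T^2.)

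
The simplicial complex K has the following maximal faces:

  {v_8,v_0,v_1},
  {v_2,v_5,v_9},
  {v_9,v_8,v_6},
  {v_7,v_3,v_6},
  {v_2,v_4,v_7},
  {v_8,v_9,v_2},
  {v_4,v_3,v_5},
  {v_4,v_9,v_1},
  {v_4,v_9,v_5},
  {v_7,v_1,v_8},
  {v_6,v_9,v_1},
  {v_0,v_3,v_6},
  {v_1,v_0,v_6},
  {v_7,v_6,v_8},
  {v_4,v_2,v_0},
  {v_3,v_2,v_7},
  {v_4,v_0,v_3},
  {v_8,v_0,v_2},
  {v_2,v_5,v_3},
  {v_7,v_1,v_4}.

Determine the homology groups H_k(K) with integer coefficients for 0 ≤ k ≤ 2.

H_0 = Z,  H_1 = Z ⊕ Z/2Z,  H_2 = 0.

Order the vertices as v_0 < v_1 < v_2 < v_3 < v_4 < v_5 < v_6 < v_7 < v_8 < v_9. Listing each simplex with vertices in this order, K has dimension 2 with simplices:

  0-simplices (10): [v_0], [v_1], [v_2], [v_3], [v_4], [v_5], [v_6], [v_7], [v_8], [v_9]
  1-simplices (30): (30 of them)
  2-simplices (20): (20 of them)

Hence C_0 ≅ Z^10, C_1 ≅ Z^30, C_2 ≅ Z^20.

Boundary ∂_1: C_1 → C_0 sends each edge [p,q] (with p < q) to q − p.
As a 10×30 matrix over Z this has rank 9, with invariant factors (1,1,1,1,1,1,1,1,1).

∂_2: C_2 → C_1 acts by ∂[p,q,r] = [q,r] − [p,r] + [p,q]. For instance
  ∂[v_0,v_3,v_6] = [v_3,v_6] − [v_0,v_6] + [v_0,v_3],
  ∂[v_2,v_5,v_9] = [v_5,v_9] − [v_2,v_9] + [v_2,v_5].
The 30×20 boundary matrix has rank 20 and Smith normal form diag(1,1,1,1,1,1,1,1,1,1,1,1,1,1,1,1,1,1,1,2).

Now H_k = ker ∂_k / im ∂_{k+1}, so:

  H_0: rank C_0 − rank ∂_1 = 10 − 9 = 1, and the invariant factors of ∂_1 are all 1, so H_0 ≅ Z.
  H_1: rank ker ∂_1 − rank ∂_2 = (30 − 9) − 20 = 1, and ∂_2 has invariant factor 2 > 1, so H_1 ≅ Z ⊕ Z/2Z.
  H_2: rank ker ∂_2 − rank ∂_3 = (20 − 20) − 0 = 0, and there is no ∂_3, so H_2 ≅ 0.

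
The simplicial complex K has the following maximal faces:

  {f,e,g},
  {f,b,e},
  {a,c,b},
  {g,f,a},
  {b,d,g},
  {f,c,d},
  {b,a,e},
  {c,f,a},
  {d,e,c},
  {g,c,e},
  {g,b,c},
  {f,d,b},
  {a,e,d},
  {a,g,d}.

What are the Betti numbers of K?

b_0 = 1, b_1 = 2, b_2 = 1.

Order the vertices as a < b < c < d < e < f < g. Listing each simplex with vertices in this order, K has dimension 2 with simplices:

  0-simplices (7): a, b, c, d, e, f, g
  1-simplices (21): ab, ac, ad, ae, af, ag, bc, bd, be, bf, bg, cd, ce, cf, cg, de, df, dg, ef, eg, fg
  2-simplices (14): abc, abe, acf, ade, adg, afg, bcg, bdf, bdg, bef, cde, cdf, ceg, efg

so the chain groups are C_0 ≅ Z^7, C_1 ≅ Z^21, C_2 ≅ Z^14.

The boundary map ∂_1: C_1 → C_0 sends each edge [p,q] (with p < q) to q − p.
This gives a 7×21 integer matrix of rank 6; reducing to Smith normal form yields diagonal entries (1,1,1,1,1,1).

The boundary map ∂_2: C_2 → C_1 maps a triangle to the signed sum of its edges. For instance
  ∂cdf = df − cf + cd,
  ∂ade = de − ae + ad.
The resulting 21×14 matrix has rank 13, and its Smith normal form has invariant factors (1,1,1,1,1,1,1,1,1,1,1,1,1).

Now H_k = ker ∂_k / im ∂_{k+1}, so:

  H_0: rank C_0 − rank ∂_1 = 7 − 6 = 1, and the invariant factors of ∂_1 are all 1, so H_0 ≅ Z.
  H_1: rank ker ∂_1 − rank ∂_2 = (21 − 6) − 13 = 2, and the invariant factors of ∂_2 are all 1, so H_1 ≅ Z^2.
  H_2: rank ker ∂_2 − rank ∂_3 = (14 − 13) − 0 = 1, and there is no ∂_3, so H_2 ≅ Z.

Hence the Betti numbers are b_0 = 1, b_1 = 2, b_2 = 1.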